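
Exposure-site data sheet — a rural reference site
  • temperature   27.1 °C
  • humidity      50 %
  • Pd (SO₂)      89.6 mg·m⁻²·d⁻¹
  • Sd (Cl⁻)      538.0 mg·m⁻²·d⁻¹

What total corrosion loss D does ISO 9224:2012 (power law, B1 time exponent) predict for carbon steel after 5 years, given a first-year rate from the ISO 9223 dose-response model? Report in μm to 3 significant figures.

D(5) = 226 μm

carbon steel: f(T) = -0.054·(T−10) [T>10 °C] = -0.9234
  SO₂ term: 1.77·89.6^0.52·exp(0.02·50-0.9234) = 19.79
  Cl⁻ term: 0.102·538.0^0.62·exp(0.033·50+0.04·27.1) = 77.45
  r_corr = 19.79 + 77.45 = 97.24 μm/a
Long-term exponent b (ISO 9224 Table 2, B1) = 0.523
  D(5) = 97.24 × 5^0.523 = 97.24 × 2.32 = 225.6 μm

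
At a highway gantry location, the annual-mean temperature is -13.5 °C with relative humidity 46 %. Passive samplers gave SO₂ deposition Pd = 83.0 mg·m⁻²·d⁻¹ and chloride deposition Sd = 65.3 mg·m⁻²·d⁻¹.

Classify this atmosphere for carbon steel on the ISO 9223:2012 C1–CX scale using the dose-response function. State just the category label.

C2

carbon steel: T≤10 °C ⇒ hinge +0.150·(-13.5−10) = -3.5250
  SO₂ term: 1.77·83.0^0.52·exp(0.02·46-3.5250) = 1.302
  Sd branch = 0.102·Sd^0.62·e^(0.033·RH+0.04·T) = 3.619 μm/a
  r_corr = 1.302 + 3.619 = 4.921 μm/a
ISO 9223 Table 2 (carbon steel): 1.3 < 4.92 ≤ 25 μm/a ⇒ C2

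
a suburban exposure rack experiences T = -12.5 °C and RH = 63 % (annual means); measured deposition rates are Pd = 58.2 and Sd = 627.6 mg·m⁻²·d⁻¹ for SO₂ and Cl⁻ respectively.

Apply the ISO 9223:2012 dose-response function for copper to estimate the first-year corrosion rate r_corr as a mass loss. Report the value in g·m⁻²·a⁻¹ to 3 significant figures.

r_corr = 3.07 g·m⁻²·a⁻¹

copper: temperature factor f = +0.126·(-22.5) = -2.8350
  SO₂ term: 0.0053·58.2^0.26·exp(0.059·63-2.8350) = 0.03683
  Cl⁻ term: 0.01025·627.6^0.27·exp(0.036·63+0.049·-12.5) = 0.3055
  sum: 0.03683 + 0.3055 → r_corr = 0.3424 μm/a
Convert to mass loss: 0.3424 μm/a × 8.96 g/cm³ = 3.068 g·m⁻²·a⁻¹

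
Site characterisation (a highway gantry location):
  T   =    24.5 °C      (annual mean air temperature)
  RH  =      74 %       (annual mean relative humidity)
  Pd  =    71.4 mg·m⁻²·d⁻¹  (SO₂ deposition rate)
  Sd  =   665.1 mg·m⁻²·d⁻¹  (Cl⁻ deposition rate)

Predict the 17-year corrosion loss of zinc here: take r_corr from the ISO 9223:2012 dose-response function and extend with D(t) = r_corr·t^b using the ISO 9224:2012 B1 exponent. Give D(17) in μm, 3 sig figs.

D(17) = 112 μm

zinc: f(T) = -0.071·(T−10) [T>10 °C] = -1.0295
  Pd branch = 0.0129·Pd^0.44·e^(0.046·RH+f) = 0.9067 μm/a
  Cl⁻ term: 0.0175·665.1^0.57·exp(0.008·74+0.085·24.5) = 10.32
  sum: 0.9067 + 10.32 → r_corr = 11.22 μm/a
Power-law: D(17) = r_corr · 17^0.813
  D(17) = 11.22 × 17^0.813 = 11.22 × 10.01 = 112.3 μm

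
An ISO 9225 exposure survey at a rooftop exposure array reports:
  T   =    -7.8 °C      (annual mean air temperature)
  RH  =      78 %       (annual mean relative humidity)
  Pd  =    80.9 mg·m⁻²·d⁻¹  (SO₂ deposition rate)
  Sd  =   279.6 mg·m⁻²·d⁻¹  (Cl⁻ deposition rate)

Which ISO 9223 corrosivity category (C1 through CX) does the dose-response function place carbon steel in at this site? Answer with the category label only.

C3

carbon steel: T≤10 °C ⇒ hinge +0.150·(-7.8−10) = -2.6700
  SO₂ term: 1.77·80.9^0.52·exp(0.02·78-2.6700) = 5.728
  Sd branch = 0.102·Sd^0.62·e^(0.033·RH+0.04·T) = 32.2 μm/a
  sum: 5.728 + 32.2 → r_corr = 37.93 μm/a
Category bounds: 25…50 μm/a bracket r_corr ⇒ C3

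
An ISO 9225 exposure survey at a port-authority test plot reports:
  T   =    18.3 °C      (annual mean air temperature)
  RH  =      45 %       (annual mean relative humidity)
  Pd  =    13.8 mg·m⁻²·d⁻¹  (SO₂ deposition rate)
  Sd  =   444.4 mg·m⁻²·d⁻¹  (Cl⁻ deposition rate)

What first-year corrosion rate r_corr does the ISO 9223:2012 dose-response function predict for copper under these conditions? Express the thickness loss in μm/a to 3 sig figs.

copper: f(T) = -0.080·(T−10) [T>10 °C] = -0.6640
  SO₂ term: 0.0053·13.8^0.26·exp(0.059·45-0.6640) = 0.07679
  Cl⁻ term: 0.01025·444.4^0.27·exp(0.036·45+0.049·18.3) = 0.6586
  sum: 0.07679 + 0.6586 → r_corr = 0.7354 μm/a

r_corr = 0.735 μm/a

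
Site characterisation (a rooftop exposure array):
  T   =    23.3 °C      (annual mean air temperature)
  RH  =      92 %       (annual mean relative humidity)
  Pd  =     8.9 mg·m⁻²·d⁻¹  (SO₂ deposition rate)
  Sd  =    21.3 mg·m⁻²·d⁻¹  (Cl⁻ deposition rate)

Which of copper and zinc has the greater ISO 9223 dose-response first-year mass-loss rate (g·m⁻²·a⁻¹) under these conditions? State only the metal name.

copper: temperature factor f = -0.080·(13.3) = -1.0640
  Pd branch = 0.0053·Pd^0.26·e^(0.059·RH+f) = 0.7352 μm/a
  Sd branch = 0.01025·Sd^0.27·e^(0.036·RH+0.049·T) = 2.012 μm/a
  sum: 0.7352 + 2.012 → r_corr = 2.747 μm/a
  mass loss = 2.747 μm/a × 8.96 g/cm³ = 24.61 g·m⁻²·a⁻¹
zinc: f(T) = -0.071·(T−10) [T>10 °C] = -0.9443
  Pd branch = 0.0129·Pd^0.44·e^(0.046·RH+f) = 0.904 μm/a
  Cl⁻ term: 0.0175·21.3^0.57·exp(0.008·92+0.085·23.3) = 1.513
  sum: 0.904 + 1.513 → r_corr = 2.417 μm/a
  mass loss = 2.417 μm/a × 7.14 g/cm³ = 17.26 g·m⁻²·a⁻¹
Ordering by g·m⁻²·a⁻¹: copper (24.6) > zinc (17.3)

copper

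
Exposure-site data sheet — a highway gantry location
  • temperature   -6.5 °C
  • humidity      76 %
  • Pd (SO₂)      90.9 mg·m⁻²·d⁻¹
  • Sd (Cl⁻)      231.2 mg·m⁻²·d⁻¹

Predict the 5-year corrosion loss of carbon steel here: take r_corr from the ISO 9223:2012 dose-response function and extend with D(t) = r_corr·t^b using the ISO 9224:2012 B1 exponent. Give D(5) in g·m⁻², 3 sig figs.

carbon steel: temperature factor f = +0.150·(-16.5) = -2.4750
  Pd branch = 1.77·Pd^0.52·e^(0.02·RH+f) = 7.107 μm/a
  Sd branch = 0.102·Sd^0.62·e^(0.033·RH+0.04·T) = 28.22 μm/a
  sum: 7.107 + 28.22 → r_corr = 35.33 μm/a
Long-term exponent b (ISO 9224 Table 2, B1) = 0.523
  D(5) = 35.33 × 5^0.523 = 35.33 × 2.32 = 81.97 μm
  Mass loss = 81.97 μm × 7.85 g/cm³ = 643.5 g·m⁻²

D(5) = 643 g·m⁻²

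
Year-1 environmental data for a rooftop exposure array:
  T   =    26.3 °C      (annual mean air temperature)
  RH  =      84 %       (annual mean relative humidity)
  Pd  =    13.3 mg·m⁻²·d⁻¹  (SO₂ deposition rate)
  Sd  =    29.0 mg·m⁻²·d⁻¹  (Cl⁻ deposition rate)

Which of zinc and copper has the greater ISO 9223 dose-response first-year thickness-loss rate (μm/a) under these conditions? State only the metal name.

zinc: T>10 °C ⇒ hinge -0.071·(26.3−10) = -1.1573
  Pd branch = 0.0129·Pd^0.44·e^(0.046·RH+f) = 0.6034 μm/a
  Sd branch = 0.0175·Sd^0.57·e^(0.008·RH+0.085·T) = 2.184 μm/a
  r_corr = 0.6034 + 2.184 = 2.788 μm/a
copper: temperature factor f = -0.080·(16.3) = -1.3040
  Pd branch = 0.0053·Pd^0.26·e^(0.059·RH+f) = 0.4004 μm/a
  Cl⁻ term: 0.01025·29.0^0.27·exp(0.036·84+0.049·26.3) = 1.899
  sum: 0.4004 + 1.899 → r_corr = 2.3 μm/a
Ordering by μm/a: zinc (2.79) > copper (2.3)

zinc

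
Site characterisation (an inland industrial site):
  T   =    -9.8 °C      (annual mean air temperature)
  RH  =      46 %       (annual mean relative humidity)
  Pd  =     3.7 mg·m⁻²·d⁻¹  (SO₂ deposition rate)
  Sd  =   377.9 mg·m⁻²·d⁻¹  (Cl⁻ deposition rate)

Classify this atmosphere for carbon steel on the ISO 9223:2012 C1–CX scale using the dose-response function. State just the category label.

carbon steel: T≤10 °C ⇒ hinge +0.150·(-9.8−10) = -2.9700
  SO₂ term: 1.77·3.7^0.52·exp(0.02·46-2.9700) = 0.4499
  Cl⁻ term: 0.102·377.9^0.62·exp(0.033·46+0.04·-9.8) = 12.46
  sum: 0.4499 + 12.46 → r_corr = 12.91 μm/a
ISO 9223 Table 2 (carbon steel): 1.3 < 12.9 ≤ 25 μm/a ⇒ C2

C2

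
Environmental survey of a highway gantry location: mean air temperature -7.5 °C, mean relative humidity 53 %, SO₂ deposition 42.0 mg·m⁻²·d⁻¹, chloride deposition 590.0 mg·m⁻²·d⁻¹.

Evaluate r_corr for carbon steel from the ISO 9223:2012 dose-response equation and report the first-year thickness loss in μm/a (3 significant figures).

carbon steel: T≤10 °C ⇒ hinge +0.150·(-7.5−10) = -2.6250
  Pd branch = 1.77·Pd^0.52·e^(0.02·RH+f) = 2.585 μm/a
  Cl⁻ term: 0.102·590.0^0.62·exp(0.033·53+0.04·-7.5) = 22.69
  r_corr = 2.585 + 22.69 = 25.27 μm/a

r_corr = 25.3 μm/a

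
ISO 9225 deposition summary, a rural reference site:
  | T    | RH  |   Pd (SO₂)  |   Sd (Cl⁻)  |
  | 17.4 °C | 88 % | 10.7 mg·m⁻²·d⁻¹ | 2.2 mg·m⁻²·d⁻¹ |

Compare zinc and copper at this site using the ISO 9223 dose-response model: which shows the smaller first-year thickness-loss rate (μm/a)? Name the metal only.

zinc: f(T) = -0.071·(T−10) [T>10 °C] = -0.5254
  Pd branch = 0.0129·Pd^0.44·e^(0.046·RH+f) = 1.24 μm/a
  Cl⁻ term: 0.0175·2.2^0.57·exp(0.008·88+0.085·17.4) = 0.2434
  sum: 1.24 + 0.2434 → r_corr = 1.483 μm/a
copper: temperature factor f = -0.080·(7.4) = -0.5920
  Pd branch = 0.0053·Pd^0.26·e^(0.059·RH+f) = 0.9765 μm/a
  Cl⁻ term: 0.01025·2.2^0.27·exp(0.036·88+0.049·17.4) = 0.7068
  r_corr = 0.9765 + 0.7068 = 1.683 μm/a
Ordering by μm/a: copper (1.68) > zinc (1.48)

zinc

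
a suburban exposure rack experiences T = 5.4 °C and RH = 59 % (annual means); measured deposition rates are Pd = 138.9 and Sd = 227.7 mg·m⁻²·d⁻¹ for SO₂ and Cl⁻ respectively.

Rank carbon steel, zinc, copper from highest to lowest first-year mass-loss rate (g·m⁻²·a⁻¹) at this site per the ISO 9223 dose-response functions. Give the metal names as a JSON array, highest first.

["carbon steel", "zinc", "copper"]

carbon steel: temperature factor f = +0.150·(-4.6) = -0.6900
  Pd branch = 1.77·Pd^0.52·e^(0.02·RH+f) = 37.58 μm/a
  Sd branch = 0.102·Sd^0.62·e^(0.033·RH+0.04·T) = 25.68 μm/a
  r_corr = 37.58 + 25.68 = 63.26 μm/a
  mass loss = 63.26 μm/a × 7.85 g/cm³ = 496.6 g·m⁻²·a⁻¹
zinc: f(T) = +0.038·(T−10) [T≤10 °C] = -0.1748
  Pd branch = 0.0129·Pd^0.44·e^(0.046·RH+f) = 1.433 μm/a
  Cl⁻ term: 0.0175·227.7^0.57·exp(0.008·59+0.085·5.4) = 0.9796
  r_corr = 1.433 + 0.9796 = 2.412 μm/a
  mass loss = 2.412 μm/a × 7.14 g/cm³ = 17.22 g·m⁻²·a⁻¹
copper: temperature factor f = +0.126·(-4.6) = -0.5796
  SO₂ term: 0.0053·138.9^0.26·exp(0.059·59-0.5796) = 0.3479
  Cl⁻ term: 0.01025·227.7^0.27·exp(0.036·59+0.049·5.4) = 0.4837
  sum: 0.3479 + 0.4837 → r_corr = 0.8316 μm/a
  mass loss = 0.8316 μm/a × 8.96 g/cm³ = 7.451 g·m⁻²·a⁻¹
Ordering by g·m⁻²·a⁻¹: carbon steel (497) > zinc (17.2) > copper (7.45)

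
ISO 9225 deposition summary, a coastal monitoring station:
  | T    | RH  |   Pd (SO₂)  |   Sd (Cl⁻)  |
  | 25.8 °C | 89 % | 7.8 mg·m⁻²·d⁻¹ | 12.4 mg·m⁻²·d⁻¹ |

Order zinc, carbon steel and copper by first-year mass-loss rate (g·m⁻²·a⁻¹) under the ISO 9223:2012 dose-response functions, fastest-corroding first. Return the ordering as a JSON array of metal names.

["carbon steel", "copper", "zinc"]

zinc: T>10 °C ⇒ hinge -0.071·(25.8−10) = -1.1218
  SO₂ term: 0.0129·7.8^0.44·exp(0.046·89-1.1218) = 0.6222
  Sd branch = 0.0175·Sd^0.57·e^(0.008·RH+0.085·T) = 1.342 μm/a
  sum: 0.6222 + 1.342 → r_corr = 1.965 μm/a
  mass loss = 1.965 μm/a × 7.14 g/cm³ = 14.03 g·m⁻²·a⁻¹
carbon steel: f(T) = -0.054·(T−10) [T>10 °C] = -0.8532
  Pd branch = 1.77·Pd^0.52·e^(0.02·RH+f) = 13.01 μm/a
  Sd branch = 0.102·Sd^0.62·e^(0.033·RH+0.04·T) = 25.72 μm/a
  sum: 13.01 + 25.72 → r_corr = 38.73 μm/a
  mass loss = 38.73 μm/a × 7.85 g/cm³ = 304 g·m⁻²·a⁻¹
copper: f(T) = -0.080·(T−10) [T>10 °C] = -1.2640
  Pd branch = 0.0053·Pd^0.26·e^(0.059·RH+f) = 0.4873 μm/a
  Cl⁻ term: 0.01025·12.4^0.27·exp(0.036·89+0.049·25.8) = 1.764
  sum: 0.4873 + 1.764 → r_corr = 2.251 μm/a
  mass loss = 2.251 μm/a × 8.96 g/cm³ = 20.17 g·m⁻²·a⁻¹
Ordering by g·m⁻²·a⁻¹: carbon steel (304) > copper (20.2) > zinc (14)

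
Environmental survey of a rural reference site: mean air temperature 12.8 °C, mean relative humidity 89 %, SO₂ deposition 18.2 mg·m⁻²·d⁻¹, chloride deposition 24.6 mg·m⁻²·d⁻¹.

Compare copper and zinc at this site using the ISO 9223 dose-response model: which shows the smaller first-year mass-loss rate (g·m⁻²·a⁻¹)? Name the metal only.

zinc

copper: temperature factor f = -0.080·(2.8) = -0.2240
  SO₂ term: 0.0053·18.2^0.26·exp(0.059·89-0.2240) = 1.718
  Sd branch = 0.01025·Sd^0.27·e^(0.036·RH+0.049·T) = 1.122 μm/a
  r_corr = 1.718 + 1.122 = 2.841 μm/a
  mass loss = 2.841 μm/a × 8.96 g/cm³ = 25.45 g·m⁻²·a⁻¹
zinc: f(T) = -0.071·(T−10) [T>10 °C] = -0.1988
  SO₂ term: 0.0129·18.2^0.44·exp(0.046·89-0.1988) = 2.273
  Cl⁻ term: 0.0175·24.6^0.57·exp(0.008·89+0.085·12.8) = 0.6571
  sum: 2.273 + 0.6571 → r_corr = 2.931 μm/a
  mass loss = 2.931 μm/a × 7.14 g/cm³ = 20.92 g·m⁻²·a⁻¹
Ordering by g·m⁻²·a⁻¹: copper (25.5) > zinc (20.9)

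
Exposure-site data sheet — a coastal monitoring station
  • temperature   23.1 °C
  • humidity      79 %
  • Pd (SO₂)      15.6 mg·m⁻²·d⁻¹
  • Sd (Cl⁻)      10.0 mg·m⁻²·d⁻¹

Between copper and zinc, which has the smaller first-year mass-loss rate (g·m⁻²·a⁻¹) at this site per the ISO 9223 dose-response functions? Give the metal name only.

copper: f(T) = -0.080·(T−10) [T>10 °C] = -1.0480
  SO₂ term: 0.0053·15.6^0.26·exp(0.059·79-1.0480) = 0.4014
  Sd branch = 0.01025·Sd^0.27·e^(0.036·RH+0.049·T) = 1.017 μm/a
  r_corr = 0.4014 + 1.017 = 1.419 μm/a
  mass loss = 1.419 μm/a × 8.96 g/cm³ = 12.71 g·m⁻²·a⁻¹
zinc: f(T) = -0.071·(T−10) [T>10 °C] = -0.9301
  SO₂ term: 0.0129·15.6^0.44·exp(0.046·79-0.9301) = 0.6454
  Sd branch = 0.0175·Sd^0.57·e^(0.008·RH+0.085·T) = 0.8715 μm/a
  sum: 0.6454 + 0.8715 → r_corr = 1.517 μm/a
  mass loss = 1.517 μm/a × 7.14 g/cm³ = 10.83 g·m⁻²·a⁻¹
Ordering by g·m⁻²·a⁻¹: copper (12.7) > zinc (10.8)

zinc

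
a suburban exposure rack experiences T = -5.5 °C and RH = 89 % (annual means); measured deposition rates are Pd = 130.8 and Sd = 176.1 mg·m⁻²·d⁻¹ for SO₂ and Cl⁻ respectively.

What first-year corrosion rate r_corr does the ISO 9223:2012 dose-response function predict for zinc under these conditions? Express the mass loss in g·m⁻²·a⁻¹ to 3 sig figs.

zinc: temperature factor f = +0.038·(-15.5) = -0.5890
  Pd branch = 0.0129·Pd^0.44·e^(0.046·RH+f) = 3.665 μm/a
  Sd branch = 0.0175·Sd^0.57·e^(0.008·RH+0.085·T) = 0.4259 μm/a
  r_corr = 3.665 + 0.4259 = 4.091 μm/a
Convert to mass loss: 4.091 μm/a × 7.14 g/cm³ = 29.21 g·m⁻²·a⁻¹

r_corr = 29.2 g·m⁻²·a⁻¹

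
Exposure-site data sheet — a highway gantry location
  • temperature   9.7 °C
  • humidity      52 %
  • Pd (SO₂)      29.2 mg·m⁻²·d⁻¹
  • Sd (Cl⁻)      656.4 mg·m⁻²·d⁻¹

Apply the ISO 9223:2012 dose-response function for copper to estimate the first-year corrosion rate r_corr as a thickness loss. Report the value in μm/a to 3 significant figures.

copper: f(T) = +0.126·(T−10) [T≤10 °C] = -0.0378
  SO₂ term: 0.0053·29.2^0.26·exp(0.059·52-0.0378) = 0.2638
  Cl⁻ term: 0.01025·656.4^0.27·exp(0.036·52+0.049·9.7) = 0.6177
  r_corr = 0.2638 + 0.6177 = 0.8815 μm/a

r_corr = 0.882 μm/a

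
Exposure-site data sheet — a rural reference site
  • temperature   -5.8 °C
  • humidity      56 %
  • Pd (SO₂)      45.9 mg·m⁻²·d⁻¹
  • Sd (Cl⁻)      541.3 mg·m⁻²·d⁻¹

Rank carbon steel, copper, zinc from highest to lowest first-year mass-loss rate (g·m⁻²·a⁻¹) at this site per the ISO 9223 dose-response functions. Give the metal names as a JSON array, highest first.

["carbon steel", "zinc", "copper"]

carbon steel: T≤10 °C ⇒ hinge +0.150·(-5.8−10) = -2.3700
  sulphur-dioxide contribution → 3.709 μm/a
  chloride contribution → 25.42 μm/a
  total first-year rate 29.13 μm/a
  mass loss = 29.13 μm/a × 7.85 g/cm³ = 228.7 g·m⁻²·a⁻¹
copper: temperature factor f = +0.126·(-15.8) = -1.9908
  sulphur-dioxide contribution → 0.05329 μm/a
  chloride contribution → 0.3169 μm/a
  total first-year rate 0.3701 μm/a
  mass loss = 0.3701 μm/a × 8.96 g/cm³ = 3.317 g·m⁻²·a⁻¹
zinc: temperature factor f = +0.038·(-15.8) = -0.6004
  sulphur-dioxide contribution → 0.5009 μm/a
  chloride contribution → 0.6047 μm/a
  ⇒ r_corr(zinc) = 1.106 μm/a
  mass loss = 1.106 μm/a × 7.14 g/cm³ = 7.894 g·m⁻²·a⁻¹
Ordering by g·m⁻²·a⁻¹: carbon steel (229) > zinc (7.89) > copper (3.32)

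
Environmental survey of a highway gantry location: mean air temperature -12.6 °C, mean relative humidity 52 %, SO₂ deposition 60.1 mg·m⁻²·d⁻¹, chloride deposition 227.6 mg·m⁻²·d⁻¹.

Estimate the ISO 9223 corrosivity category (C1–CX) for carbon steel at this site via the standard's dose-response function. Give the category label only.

C2

carbon steel: temperature factor f = +0.150·(-22.6) = -3.3900
  SO₂ term: 1.77·60.1^0.52·exp(0.02·52-3.3900) = 1.42
  Cl⁻ term: 0.102·227.6^0.62·exp(0.033·52+0.04·-12.6) = 9.918
  sum: 1.42 + 9.918 → r_corr = 11.34 μm/a
Category bounds: 1.3…25 μm/a bracket r_corr ⇒ C2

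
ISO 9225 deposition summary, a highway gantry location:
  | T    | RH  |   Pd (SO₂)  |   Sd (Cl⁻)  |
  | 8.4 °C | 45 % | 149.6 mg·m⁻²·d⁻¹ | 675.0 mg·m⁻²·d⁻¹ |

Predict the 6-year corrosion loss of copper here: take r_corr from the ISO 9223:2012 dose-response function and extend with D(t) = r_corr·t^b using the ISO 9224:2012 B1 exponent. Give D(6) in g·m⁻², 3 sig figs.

D(6) = 20.1 g·m⁻²

copper: f(T) = +0.126·(T−10) [T≤10 °C] = -0.2016
  sulphur-dioxide contribution → 0.2266 μm/a
  chloride contribution → 0.4539 μm/a
  total first-year rate 0.6805 μm/a
ISO 9224: D(t) = r_corr · t^b with b = 0.667 (copper, B1)
  D(6) = 0.6805 × 6^0.667 = 0.6805 × 3.304 = 2.248 μm
  Mass loss = 2.248 μm × 8.96 g/cm³ = 20.14 g·m⁻²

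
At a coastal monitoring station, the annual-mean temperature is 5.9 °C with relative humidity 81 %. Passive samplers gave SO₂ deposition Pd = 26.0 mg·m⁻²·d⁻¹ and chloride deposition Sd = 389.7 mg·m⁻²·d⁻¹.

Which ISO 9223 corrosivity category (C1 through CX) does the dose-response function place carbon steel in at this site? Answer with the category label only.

C5

carbon steel: T≤10 °C ⇒ hinge +0.150·(5.9−10) = -0.6150
  sulphur-dioxide contribution → 26.32 μm/a
  chloride contribution → 75.55 μm/a
  total first-year rate 101.9 μm/a
ISO 9223 Table 2 (carbon steel): 80 < 102 ≤ 200 μm/a ⇒ C5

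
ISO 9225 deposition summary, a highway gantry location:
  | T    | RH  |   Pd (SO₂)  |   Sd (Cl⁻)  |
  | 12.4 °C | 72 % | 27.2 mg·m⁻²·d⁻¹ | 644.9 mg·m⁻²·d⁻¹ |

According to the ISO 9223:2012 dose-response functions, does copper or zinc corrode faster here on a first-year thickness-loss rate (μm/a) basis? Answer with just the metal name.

copper: T>10 °C ⇒ hinge -0.080·(12.4−10) = -0.1920
  sulphur-dioxide contribution → 0.7224 μm/a
  chloride contribution → 1.442 μm/a
  ⇒ r_corr(copper) = 2.164 μm/a
zinc: T>10 °C ⇒ hinge -0.071·(12.4−10) = -0.1704
  sulphur-dioxide contribution → 1.277 μm/a
  chloride contribution → 3.567 μm/a
  total first-year rate 4.844 μm/a
Ordering by μm/a: zinc (4.84) > copper (2.16)

zinc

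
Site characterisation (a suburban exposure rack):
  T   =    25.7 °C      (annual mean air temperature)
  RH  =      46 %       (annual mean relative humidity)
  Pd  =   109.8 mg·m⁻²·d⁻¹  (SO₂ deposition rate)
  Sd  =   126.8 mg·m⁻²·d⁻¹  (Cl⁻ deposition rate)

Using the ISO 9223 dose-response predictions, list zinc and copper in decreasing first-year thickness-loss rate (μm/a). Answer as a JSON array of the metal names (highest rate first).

zinc: T>10 °C ⇒ hinge -0.071·(25.7−10) = -1.1147
  Pd branch = 0.0129·Pd^0.44·e^(0.046·RH+f) = 0.2775 μm/a
  Cl⁻ term: 0.0175·126.8^0.57·exp(0.008·46+0.085·25.7) = 3.551
  sum: 0.2775 + 3.551 → r_corr = 3.829 μm/a
copper: temperature factor f = -0.080·(15.7) = -1.2560
  SO₂ term: 0.0053·109.8^0.26·exp(0.059·46-1.2560) = 0.07727
  Cl⁻ term: 0.01025·126.8^0.27·exp(0.036·46+0.049·25.7) = 0.6993
  sum: 0.07727 + 0.6993 → r_corr = 0.7766 μm/a
Ordering by μm/a: zinc (3.83) > copper (0.777)

["zinc", "copper"]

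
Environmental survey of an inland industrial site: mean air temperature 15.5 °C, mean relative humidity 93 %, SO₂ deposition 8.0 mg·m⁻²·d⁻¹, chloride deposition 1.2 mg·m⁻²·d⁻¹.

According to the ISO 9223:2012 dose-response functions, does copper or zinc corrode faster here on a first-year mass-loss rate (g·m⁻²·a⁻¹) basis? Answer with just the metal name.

copper

copper: temperature factor f = -0.080·(5.5) = -0.4400
  SO₂ term: 0.0053·8.0^0.26·exp(0.059·93-0.4400) = 1.416
  Cl⁻ term: 0.01025·1.2^0.27·exp(0.036·93+0.049·15.5) = 0.6546
  sum: 1.416 + 0.6546 → r_corr = 2.07 μm/a
  mass loss = 2.07 μm/a × 8.96 g/cm³ = 18.55 g·m⁻²·a⁻¹
zinc: f(T) = -0.071·(T−10) [T>10 °C] = -0.3905
  Pd branch = 0.0129·Pd^0.44·e^(0.046·RH+f) = 1.571 μm/a
  Sd branch = 0.0175·Sd^0.57·e^(0.008·RH+0.085·T) = 0.1526 μm/a
  sum: 1.571 + 0.1526 → r_corr = 1.724 μm/a
  mass loss = 1.724 μm/a × 7.14 g/cm³ = 12.31 g·m⁻²·a⁻¹
Ordering by g·m⁻²·a⁻¹: copper (18.5) > zinc (12.3)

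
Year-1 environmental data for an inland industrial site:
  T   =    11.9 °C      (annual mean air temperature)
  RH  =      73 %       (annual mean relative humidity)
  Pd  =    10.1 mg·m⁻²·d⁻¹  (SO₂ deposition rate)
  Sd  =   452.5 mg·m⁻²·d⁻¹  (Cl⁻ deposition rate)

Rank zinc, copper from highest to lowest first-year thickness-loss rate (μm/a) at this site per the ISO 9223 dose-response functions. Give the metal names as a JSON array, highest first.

["zinc", "copper"]

zinc: T>10 °C ⇒ hinge -0.071·(11.9−10) = -0.1349
  Pd branch = 0.0129·Pd^0.44·e^(0.046·RH+f) = 0.8959 μm/a
  Sd branch = 0.0175·Sd^0.57·e^(0.008·RH+0.085·T) = 2.816 μm/a
  sum: 0.8959 + 2.816 → r_corr = 3.712 μm/a
copper: temperature factor f = -0.080·(1.9) = -0.1520
  Pd branch = 0.0053·Pd^0.26·e^(0.059·RH+f) = 0.6164 μm/a
  Cl⁻ term: 0.01025·452.5^0.27·exp(0.036·73+0.049·11.9) = 1.325
  r_corr = 0.6164 + 1.325 = 1.942 μm/a
Ordering by μm/a: zinc (3.71) > copper (1.94)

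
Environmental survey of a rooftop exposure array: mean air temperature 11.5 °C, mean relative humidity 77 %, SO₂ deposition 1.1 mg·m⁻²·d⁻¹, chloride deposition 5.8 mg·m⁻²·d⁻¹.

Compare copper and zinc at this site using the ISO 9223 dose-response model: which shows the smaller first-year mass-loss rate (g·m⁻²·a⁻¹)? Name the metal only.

zinc

copper: f(T) = -0.080·(T−10) [T>10 °C] = -0.1200
  SO₂ term: 0.0053·1.1^0.26·exp(0.059·77-0.1200) = 0.4528
  Sd branch = 0.01025·Sd^0.27·e^(0.036·RH+0.049·T) = 0.4628 μm/a
  r_corr = 0.4528 + 0.4628 = 0.9157 μm/a
  mass loss = 0.9157 μm/a × 8.96 g/cm³ = 8.204 g·m⁻²·a⁻¹
zinc: f(T) = -0.071·(T−10) [T>10 °C] = -0.1065
  SO₂ term: 0.0129·1.1^0.44·exp(0.046·77-0.1065) = 0.4177
  Cl⁻ term: 0.0175·5.8^0.57·exp(0.008·77+0.085·11.5) = 0.2346
  r_corr = 0.4177 + 0.2346 = 0.6522 μm/a
  mass loss = 0.6522 μm/a × 7.14 g/cm³ = 4.657 g·m⁻²·a⁻¹
Ordering by g·m⁻²·a⁻¹: copper (8.2) > zinc (4.66)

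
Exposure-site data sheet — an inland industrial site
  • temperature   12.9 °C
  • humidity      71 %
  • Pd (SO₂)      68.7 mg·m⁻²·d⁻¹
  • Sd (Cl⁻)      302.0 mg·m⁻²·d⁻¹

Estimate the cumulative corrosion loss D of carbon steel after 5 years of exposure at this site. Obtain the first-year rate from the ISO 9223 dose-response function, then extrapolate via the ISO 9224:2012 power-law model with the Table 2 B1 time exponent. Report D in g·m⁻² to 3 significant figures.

carbon steel: f(T) = -0.054·(T−10) [T>10 °C] = -0.1566
  SO₂ term: 1.77·68.7^0.52·exp(0.02·71-0.1566) = 56.48
  Sd branch = 0.102·Sd^0.62·e^(0.033·RH+0.04·T) = 61.36 μm/a
  r_corr = 56.48 + 61.36 = 117.8 μm/a
ISO 9224: D(t) = r_corr · t^b with b = 0.523 (carbon steel, B1)
  D(5) = 117.8 × 5^0.523 = 117.8 × 2.32 = 273.4 μm
  Mass loss = 273.4 μm × 7.85 g/cm³ = 2146 g·m⁻²

D(5) = 2.15e+03 g·m⁻²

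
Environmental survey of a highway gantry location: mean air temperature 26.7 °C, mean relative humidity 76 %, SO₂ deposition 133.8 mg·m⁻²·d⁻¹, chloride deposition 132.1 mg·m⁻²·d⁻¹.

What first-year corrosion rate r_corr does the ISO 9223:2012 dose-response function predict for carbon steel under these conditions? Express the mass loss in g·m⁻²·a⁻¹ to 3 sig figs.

r_corr = 920 g·m⁻²·a⁻¹

carbon steel: f(T) = -0.054·(T−10) [T>10 °C] = -0.9018
  Pd branch = 1.77·Pd^0.52·e^(0.02·RH+f) = 41.9 μm/a
  Sd branch = 0.102·Sd^0.62·e^(0.033·RH+0.04·T) = 75.27 μm/a
  sum: 41.9 + 75.27 → r_corr = 117.2 μm/a
Convert to mass loss: 117.2 μm/a × 7.85 g/cm³ = 919.7 g·m⁻²·a⁻¹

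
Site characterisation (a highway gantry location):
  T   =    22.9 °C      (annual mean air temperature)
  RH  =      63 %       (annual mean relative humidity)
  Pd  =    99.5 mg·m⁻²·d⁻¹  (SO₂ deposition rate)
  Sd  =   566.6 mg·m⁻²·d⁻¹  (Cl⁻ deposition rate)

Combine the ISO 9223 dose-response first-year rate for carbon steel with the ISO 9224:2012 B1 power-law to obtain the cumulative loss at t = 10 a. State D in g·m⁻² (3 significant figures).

D(10) = 3.61e+03 g·m⁻²

carbon steel: f(T) = -0.054·(T−10) [T>10 °C] = -0.6966
  Pd branch = 1.77·Pd^0.52·e^(0.02·RH+f) = 34 μm/a
  Cl⁻ term: 0.102·566.6^0.62·exp(0.033·63+0.04·22.9) = 103.8
  r_corr = 34 + 103.8 = 137.8 μm/a
Power-law: D(10) = r_corr · 10^0.523
  D(10) = 137.8 × 10^0.523 = 137.8 × 3.334 = 459.6 μm
  Mass loss = 459.6 μm × 7.85 g/cm³ = 3608 g·m⁻²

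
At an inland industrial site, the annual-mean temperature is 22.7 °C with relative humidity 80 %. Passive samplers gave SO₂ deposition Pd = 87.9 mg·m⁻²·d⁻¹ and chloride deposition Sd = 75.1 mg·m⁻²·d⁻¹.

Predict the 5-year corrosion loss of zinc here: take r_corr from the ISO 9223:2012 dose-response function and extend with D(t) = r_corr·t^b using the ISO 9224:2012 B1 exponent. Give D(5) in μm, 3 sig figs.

zinc: temperature factor f = -0.071·(12.7) = -0.9017
  Pd branch = 0.0129·Pd^0.44·e^(0.046·RH+f) = 1.488 μm/a
  Cl⁻ term: 0.0175·75.1^0.57·exp(0.008·80+0.085·22.7) = 2.68
  sum: 1.488 + 2.68 → r_corr = 4.167 μm/a
ISO 9224: D(t) = r_corr · t^b with b = 0.813 (zinc, B1)
  D(5) = 4.167 × 5^0.813 = 4.167 × 3.701 = 15.42 μm

D(5) = 15.4 μm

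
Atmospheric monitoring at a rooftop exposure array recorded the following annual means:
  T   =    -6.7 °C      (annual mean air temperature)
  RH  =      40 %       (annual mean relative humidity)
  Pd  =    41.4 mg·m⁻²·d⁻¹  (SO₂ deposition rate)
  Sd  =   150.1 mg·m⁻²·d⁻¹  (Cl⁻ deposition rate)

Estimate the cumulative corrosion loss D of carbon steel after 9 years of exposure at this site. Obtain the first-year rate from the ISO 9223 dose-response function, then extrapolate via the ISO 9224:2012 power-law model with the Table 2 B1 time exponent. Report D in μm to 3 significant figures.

D(9) = 27.6 μm

carbon steel: T≤10 °C ⇒ hinge +0.150·(-6.7−10) = -2.5050
  Pd branch = 1.77·Pd^0.52·e^(0.02·RH+f) = 2.23 μm/a
  Cl⁻ term: 0.102·150.1^0.62·exp(0.033·40+0.04·-6.7) = 6.529
  r_corr = 2.23 + 6.529 = 8.759 μm/a
Power-law: D(9) = r_corr · 9^0.523
  D(9) = 8.759 × 9^0.523 = 8.759 × 3.156 = 27.64 μm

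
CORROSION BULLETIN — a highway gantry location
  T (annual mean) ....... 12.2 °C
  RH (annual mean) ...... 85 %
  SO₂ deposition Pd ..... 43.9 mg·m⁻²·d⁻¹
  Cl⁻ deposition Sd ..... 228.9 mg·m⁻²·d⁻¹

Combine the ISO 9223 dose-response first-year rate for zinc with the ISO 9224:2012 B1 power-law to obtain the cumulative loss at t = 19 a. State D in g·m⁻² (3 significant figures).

D(19) = 396 g·m⁻²

zinc: temperature factor f = -0.071·(2.2) = -0.1562
  Pd branch = 0.0129·Pd^0.44·e^(0.046·RH+f) = 2.908 μm/a
  Sd branch = 0.0175·Sd^0.57·e^(0.008·RH+0.085·T) = 2.156 μm/a
  sum: 2.908 + 2.156 → r_corr = 5.064 μm/a
Power-law: D(19) = r_corr · 19^0.813
  D(19) = 5.064 × 19^0.813 = 5.064 × 10.96 = 55.48 μm
  Mass loss = 55.48 μm × 7.14 g/cm³ = 396.1 g·m⁻²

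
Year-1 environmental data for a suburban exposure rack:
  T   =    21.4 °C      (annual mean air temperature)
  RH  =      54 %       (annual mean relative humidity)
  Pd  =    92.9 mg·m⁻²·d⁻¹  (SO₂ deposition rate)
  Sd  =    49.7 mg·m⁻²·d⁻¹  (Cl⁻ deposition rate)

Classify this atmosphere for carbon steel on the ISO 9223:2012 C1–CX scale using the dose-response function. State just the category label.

carbon steel: T>10 °C ⇒ hinge -0.054·(21.4−10) = -0.6156
  Pd branch = 1.77·Pd^0.52·e^(0.02·RH+f) = 29.72 μm/a
  Sd branch = 0.102·Sd^0.62·e^(0.033·RH+0.04·T) = 16.07 μm/a
  sum: 29.72 + 16.07 → r_corr = 45.79 μm/a
45.8 μm/a falls in (25, 50] for carbon steel → category C3

C3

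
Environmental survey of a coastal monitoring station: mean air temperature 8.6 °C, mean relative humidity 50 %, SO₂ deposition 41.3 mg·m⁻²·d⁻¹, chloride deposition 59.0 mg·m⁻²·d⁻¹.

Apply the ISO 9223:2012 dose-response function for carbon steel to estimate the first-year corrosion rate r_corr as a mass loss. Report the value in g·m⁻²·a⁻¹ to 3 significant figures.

carbon steel: T≤10 °C ⇒ hinge +0.150·(8.6−10) = -0.2100
  sulphur-dioxide contribution → 27 μm/a
  chloride contribution → 9.387 μm/a
  ⇒ r_corr(carbon steel) = 36.39 μm/a
Convert to mass loss: 36.39 μm/a × 7.85 g/cm³ = 285.6 g·m⁻²·a⁻¹

r_corr = 286 g·m⁻²·a⁻¹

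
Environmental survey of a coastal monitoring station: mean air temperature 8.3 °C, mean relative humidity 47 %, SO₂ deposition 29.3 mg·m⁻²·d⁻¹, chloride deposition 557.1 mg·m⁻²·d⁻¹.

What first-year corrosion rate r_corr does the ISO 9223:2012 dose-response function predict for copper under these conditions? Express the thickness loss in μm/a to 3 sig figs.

copper: temperature factor f = +0.126·(-1.7) = -0.2142
  Pd branch = 0.0053·Pd^0.26·e^(0.059·RH+f) = 0.1648 μm/a
  Sd branch = 0.01025·Sd^0.27·e^(0.036·RH+0.049·T) = 0.4609 μm/a
  sum: 0.1648 + 0.4609 → r_corr = 0.6257 μm/a

r_corr = 0.626 μm/a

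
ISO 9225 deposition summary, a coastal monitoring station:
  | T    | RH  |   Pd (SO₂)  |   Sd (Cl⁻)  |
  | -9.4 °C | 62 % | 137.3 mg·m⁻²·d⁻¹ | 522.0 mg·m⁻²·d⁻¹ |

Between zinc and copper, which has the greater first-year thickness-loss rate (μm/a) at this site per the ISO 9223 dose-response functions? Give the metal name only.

zinc

zinc: f(T) = +0.038·(T−10) [T≤10 °C] = -0.7372
  Pd branch = 0.0129·Pd^0.44·e^(0.046·RH+f) = 0.9324 μm/a
  Sd branch = 0.0175·Sd^0.57·e^(0.008·RH+0.085·T) = 0.4576 μm/a
  sum: 0.9324 + 0.4576 → r_corr = 1.39 μm/a
copper: temperature factor f = +0.126·(-19.4) = -2.4444
  Pd branch = 0.0053·Pd^0.26·e^(0.059·RH+f) = 0.06414 μm/a
  Cl⁻ term: 0.01025·522.0^0.27·exp(0.036·62+0.049·-9.4) = 0.3264
  sum: 0.06414 + 0.3264 → r_corr = 0.3906 μm/a
Ordering by μm/a: zinc (1.39) > copper (0.391)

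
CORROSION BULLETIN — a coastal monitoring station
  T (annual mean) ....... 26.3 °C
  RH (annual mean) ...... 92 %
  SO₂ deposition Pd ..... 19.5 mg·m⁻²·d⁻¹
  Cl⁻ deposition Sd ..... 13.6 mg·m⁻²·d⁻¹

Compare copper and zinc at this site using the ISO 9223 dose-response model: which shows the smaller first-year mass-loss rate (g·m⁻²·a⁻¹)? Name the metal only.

zinc

copper: f(T) = -0.080·(T−10) [T>10 °C] = -1.3040
  SO₂ term: 0.0053·19.5^0.26·exp(0.059·92-1.3040) = 0.7091
  Cl⁻ term: 0.01025·13.6^0.27·exp(0.036·92+0.049·26.3) = 2.065
  sum: 0.7091 + 2.065 → r_corr = 2.774 μm/a
  mass loss = 2.774 μm/a × 8.96 g/cm³ = 24.85 g·m⁻²·a⁻¹
zinc: f(T) = -0.071·(T−10) [T>10 °C] = -1.1573
  SO₂ term: 0.0129·19.5^0.44·exp(0.046·92-1.1573) = 1.032
  Sd branch = 0.0175·Sd^0.57·e^(0.008·RH+0.085·T) = 1.512 μm/a
  sum: 1.032 + 1.512 → r_corr = 2.544 μm/a
  mass loss = 2.544 μm/a × 7.14 g/cm³ = 18.16 g·m⁻²·a⁻¹
Ordering by g·m⁻²·a⁻¹: copper (24.9) > zinc (18.2)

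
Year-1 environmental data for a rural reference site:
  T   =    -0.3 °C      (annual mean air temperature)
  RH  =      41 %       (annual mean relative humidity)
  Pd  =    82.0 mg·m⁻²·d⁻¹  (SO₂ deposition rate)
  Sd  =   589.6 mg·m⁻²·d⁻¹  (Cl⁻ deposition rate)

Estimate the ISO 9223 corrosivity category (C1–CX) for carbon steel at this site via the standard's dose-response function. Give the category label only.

carbon steel: f(T) = +0.150·(T−10) [T≤10 °C] = -1.5450
  SO₂ term: 1.77·82.0^0.52·exp(0.02·41-1.5450) = 8.478
  Sd branch = 0.102·Sd^0.62·e^(0.033·RH+0.04·T) = 20.36 μm/a
  r_corr = 8.478 + 20.36 = 28.84 μm/a
Category bounds: 25…50 μm/a bracket r_corr ⇒ C3

C3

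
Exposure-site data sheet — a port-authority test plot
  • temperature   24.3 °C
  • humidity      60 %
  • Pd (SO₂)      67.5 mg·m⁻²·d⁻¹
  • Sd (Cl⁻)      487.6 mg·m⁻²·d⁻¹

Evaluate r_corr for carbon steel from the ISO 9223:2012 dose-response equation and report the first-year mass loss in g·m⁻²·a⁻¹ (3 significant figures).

carbon steel: f(T) = -0.054·(T−10) [T>10 °C] = -0.7722
  SO₂ term: 1.77·67.5^0.52·exp(0.02·60-0.7722) = 24.27
  Sd branch = 0.102·Sd^0.62·e^(0.033·RH+0.04·T) = 90.62 μm/a
  r_corr = 24.27 + 90.62 = 114.9 μm/a
Convert to mass loss: 114.9 μm/a × 7.85 g/cm³ = 901.9 g·m⁻²·a⁻¹

r_corr = 902 g·m⁻²·a⁻¹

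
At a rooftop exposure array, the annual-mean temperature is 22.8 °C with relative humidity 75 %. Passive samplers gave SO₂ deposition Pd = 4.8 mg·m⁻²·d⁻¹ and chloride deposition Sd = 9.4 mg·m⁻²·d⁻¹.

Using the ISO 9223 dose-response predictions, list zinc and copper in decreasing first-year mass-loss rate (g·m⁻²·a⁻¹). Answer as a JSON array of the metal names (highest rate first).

zinc: f(T) = -0.071·(T−10) [T>10 °C] = -0.9088
  SO₂ term: 0.0129·4.8^0.44·exp(0.046·75-0.9088) = 0.3266
  Cl⁻ term: 0.0175·9.4^0.57·exp(0.008·75+0.085·22.8) = 0.7943
  r_corr = 0.3266 + 0.7943 = 1.121 μm/a
  mass loss = 1.121 μm/a × 7.14 g/cm³ = 8.003 g·m⁻²·a⁻¹
copper: temperature factor f = -0.080·(12.8) = -1.0240
  SO₂ term: 0.0053·4.8^0.26·exp(0.059·75-1.0240) = 0.239
  Sd branch = 0.01025·Sd^0.27·e^(0.036·RH+0.049·T) = 0.8536 μm/a
  r_corr = 0.239 + 0.8536 = 1.093 μm/a
  mass loss = 1.093 μm/a × 8.96 g/cm³ = 9.79 g·m⁻²·a⁻¹
Ordering by g·m⁻²·a⁻¹: copper (9.79) > zinc (8)

["copper", "zinc"]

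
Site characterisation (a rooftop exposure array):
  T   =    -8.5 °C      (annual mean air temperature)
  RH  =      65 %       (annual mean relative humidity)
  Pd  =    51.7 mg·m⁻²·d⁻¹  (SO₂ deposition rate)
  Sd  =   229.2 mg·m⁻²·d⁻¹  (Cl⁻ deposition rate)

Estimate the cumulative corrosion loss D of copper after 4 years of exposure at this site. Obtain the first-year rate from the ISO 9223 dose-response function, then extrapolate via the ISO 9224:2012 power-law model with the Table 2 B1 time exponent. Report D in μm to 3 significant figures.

copper: T≤10 °C ⇒ hinge +0.126·(-8.5−10) = -2.3310
  Pd branch = 0.0053·Pd^0.26·e^(0.059·RH+f) = 0.06652 μm/a
  Cl⁻ term: 0.01025·229.2^0.27·exp(0.036·65+0.049·-8.5) = 0.3043
  r_corr = 0.06652 + 0.3043 = 0.3709 μm/a
Power-law: D(4) = r_corr · 4^0.667
  D(4) = 0.3709 × 4^0.667 = 0.3709 × 2.521 = 0.9349 μm

D(4) = 0.935 μm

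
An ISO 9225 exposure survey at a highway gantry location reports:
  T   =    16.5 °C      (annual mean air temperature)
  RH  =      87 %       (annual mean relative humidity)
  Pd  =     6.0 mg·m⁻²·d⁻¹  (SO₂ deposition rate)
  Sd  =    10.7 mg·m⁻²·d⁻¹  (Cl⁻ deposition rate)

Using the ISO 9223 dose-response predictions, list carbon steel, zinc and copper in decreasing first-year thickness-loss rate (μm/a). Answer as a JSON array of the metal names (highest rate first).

carbon steel: f(T) = -0.054·(T−10) [T>10 °C] = -0.3510
  Pd branch = 1.77·Pd^0.52·e^(0.02·RH+f) = 18.02 μm/a
  Cl⁻ term: 0.102·10.7^0.62·exp(0.033·87+0.04·16.5) = 15.15
  sum: 18.02 + 15.15 → r_corr = 33.17 μm/a
zinc: f(T) = -0.071·(T−10) [T>10 °C] = -0.4615
  Pd branch = 0.0129·Pd^0.44·e^(0.046·RH+f) = 0.9786 μm/a
  Cl⁻ term: 0.0175·10.7^0.57·exp(0.008·87+0.085·16.5) = 0.551
  sum: 0.9786 + 0.551 → r_corr = 1.53 μm/a
copper: temperature factor f = -0.080·(6.5) = -0.5200
  SO₂ term: 0.0053·6.0^0.26·exp(0.059·87-0.5200) = 0.8511
  Sd branch = 0.01025·Sd^0.27·e^(0.036·RH+0.049·T) = 1 μm/a
  r_corr = 0.8511 + 1 = 1.851 μm/a
Ordering by μm/a: carbon steel (33.2) > copper (1.85) > zinc (1.53)

["carbon steel", "copper", "zinc"]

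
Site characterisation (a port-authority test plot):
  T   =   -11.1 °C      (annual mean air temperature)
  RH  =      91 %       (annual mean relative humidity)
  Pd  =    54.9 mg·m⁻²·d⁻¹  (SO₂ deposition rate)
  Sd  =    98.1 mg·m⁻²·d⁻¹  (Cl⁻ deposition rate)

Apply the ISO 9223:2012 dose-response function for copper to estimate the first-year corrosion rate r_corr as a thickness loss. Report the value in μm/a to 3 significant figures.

r_corr = 0.769 μm/a

copper: T≤10 °C ⇒ hinge +0.126·(-11.1−10) = -2.6586
  sulphur-dioxide contribution → 0.2258 μm/a
  chloride contribution → 0.5433 μm/a
  total first-year rate 0.769 μm/a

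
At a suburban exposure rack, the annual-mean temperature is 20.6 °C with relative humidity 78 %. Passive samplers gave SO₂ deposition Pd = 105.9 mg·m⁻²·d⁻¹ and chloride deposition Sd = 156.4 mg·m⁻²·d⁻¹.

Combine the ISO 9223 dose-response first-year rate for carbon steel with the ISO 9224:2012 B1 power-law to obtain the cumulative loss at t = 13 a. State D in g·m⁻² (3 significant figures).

D(13) = 3.71e+03 g·m⁻²

carbon steel: f(T) = -0.054·(T−10) [T>10 °C] = -0.5724
  Pd branch = 1.77·Pd^0.52·e^(0.02·RH+f) = 53.68 μm/a
  Cl⁻ term: 0.102·156.4^0.62·exp(0.033·78+0.04·20.6) = 69.95
  sum: 53.68 + 69.95 → r_corr = 123.6 μm/a
Long-term exponent b (ISO 9224 Table 2, B1) = 0.523
  D(13) = 123.6 × 13^0.523 = 123.6 × 3.825 = 472.8 μm
  Mass loss = 472.8 μm × 7.85 g/cm³ = 3712 g·m⁻²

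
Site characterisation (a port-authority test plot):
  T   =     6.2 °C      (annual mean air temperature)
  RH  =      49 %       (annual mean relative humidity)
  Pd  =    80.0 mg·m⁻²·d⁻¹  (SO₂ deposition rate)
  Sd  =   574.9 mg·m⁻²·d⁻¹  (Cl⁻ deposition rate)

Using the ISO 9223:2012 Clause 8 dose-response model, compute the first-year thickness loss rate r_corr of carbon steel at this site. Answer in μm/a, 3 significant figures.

carbon steel: T≤10 °C ⇒ hinge +0.150·(6.2−10) = -0.5700
  Pd branch = 1.77·Pd^0.52·e^(0.02·RH+f) = 26.04 μm/a
  Sd branch = 0.102·Sd^0.62·e^(0.033·RH+0.04·T) = 33.85 μm/a
  sum: 26.04 + 33.85 → r_corr = 59.89 μm/a

r_corr = 59.9 μm/a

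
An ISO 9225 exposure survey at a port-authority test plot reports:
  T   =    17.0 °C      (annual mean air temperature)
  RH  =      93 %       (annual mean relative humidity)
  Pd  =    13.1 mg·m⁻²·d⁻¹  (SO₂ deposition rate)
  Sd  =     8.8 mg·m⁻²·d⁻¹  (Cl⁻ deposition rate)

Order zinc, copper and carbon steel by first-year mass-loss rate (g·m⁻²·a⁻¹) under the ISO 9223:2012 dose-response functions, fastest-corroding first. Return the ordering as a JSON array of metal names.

zinc: temperature factor f = -0.071·(7.0) = -0.4970
  sulphur-dioxide contribution → 1.755 μm/a
  chloride contribution → 0.5396 μm/a
  total first-year rate 2.295 μm/a
  mass loss = 2.295 μm/a × 7.14 g/cm³ = 16.38 g·m⁻²·a⁻¹
copper: temperature factor f = -0.080·(7.0) = -0.5600
  sulphur-dioxide contribution → 1.427 μm/a
  chloride contribution → 1.206 μm/a
  ⇒ r_corr(copper) = 2.634 μm/a
  mass loss = 2.634 μm/a × 8.96 g/cm³ = 23.6 g·m⁻²·a⁻¹
carbon steel: f(T) = -0.054·(T−10) [T>10 °C] = -0.3780
  sulphur-dioxide contribution → 29.69 μm/a
  chloride contribution → 16.69 μm/a
  ⇒ r_corr(carbon steel) = 46.37 μm/a
  mass loss = 46.37 μm/a × 7.85 g/cm³ = 364 g·m⁻²·a⁻¹
Ordering by g·m⁻²·a⁻¹: carbon steel (364) > copper (23.6) > zinc (16.4)

["carbon steel", "copper", "zinc"]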